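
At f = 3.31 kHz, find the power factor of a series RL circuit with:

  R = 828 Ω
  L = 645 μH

Step 1 — Angular frequency: ω = 2π·f = 2π·3310 = 2.08e+04 rad/s.
Step 2 — Component impedances:
  R: Z = R = 828 Ω
  L: Z = jωL = j·2.08e+04·0.000645 = 0 + j13.41 Ω
Step 3 — Series combination: Z_total = R + L = 828 + j13.41 Ω = 828.1∠0.9° Ω.
Step 4 — Power factor: PF = cos(φ) = Re(Z)/|Z| = 828/828.1 = 0.9999.
Step 5 — Type: Im(Z) = 13.41 ⇒ lagging (phase φ = 0.9°).

PF = 0.9999 (lagging, φ = 0.9°)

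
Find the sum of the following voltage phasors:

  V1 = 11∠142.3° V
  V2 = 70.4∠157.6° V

Step 1 — Convert each phasor to rectangular form:
  V1 = 11·(cos(142.3°) + j·sin(142.3°)) = -8.703 + j6.727 V
  V2 = 70.4·(cos(157.6°) + j·sin(157.6°)) = -65.09 + j26.83 V
Step 2 — Sum components: V_total = -73.79 + j33.55 V.
Step 3 — Convert to polar: |V_total| = 81.06 V, ∠V_total = 155.5°.

V_total = 81.06∠155.5° V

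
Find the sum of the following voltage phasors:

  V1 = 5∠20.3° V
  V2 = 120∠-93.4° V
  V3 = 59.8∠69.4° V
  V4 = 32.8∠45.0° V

Step 1 — Convert each phasor to rectangular form:
  V1 = 5·(cos(20.3°) + j·sin(20.3°)) = 4.689 + j1.735 V
  V2 = 120·(cos(-93.4°) + j·sin(-93.4°)) = -7.117 - j119.8 V
  V3 = 59.8·(cos(69.4°) + j·sin(69.4°)) = 21.04 + j55.98 V
  V4 = 32.8·(cos(45.0°) + j·sin(45.0°)) = 23.19 + j23.19 V
Step 2 — Sum components: V_total = 41.81 - j38.88 V.
Step 3 — Convert to polar: |V_total| = 57.09 V, ∠V_total = -42.9°.

V_total = 57.09∠-42.9° V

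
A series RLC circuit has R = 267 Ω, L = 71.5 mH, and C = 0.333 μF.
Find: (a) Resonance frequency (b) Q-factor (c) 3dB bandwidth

Step 1 — Resonance: ω₀ = 1/√(LC) = 1/√(0.0715·3.33e-07) = 6481 rad/s.
Step 2 — f₀ = ω₀/(2π) = 1031 Hz.
Step 3 — Series Q: Q = ω₀L/R = 6481·0.0715/267 = 1.735.
Step 4 — Bandwidth: Δω = ω₀/Q = 3734 rad/s; BW = Δω/(2π) = 594.3 Hz.

(a) f₀ = 1031 Hz  (b) Q = 1.735  (c) BW = 594.3 Hz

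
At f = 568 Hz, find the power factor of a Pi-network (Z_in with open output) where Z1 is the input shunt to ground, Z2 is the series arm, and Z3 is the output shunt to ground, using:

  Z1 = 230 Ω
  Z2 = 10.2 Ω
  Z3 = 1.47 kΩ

Step 1 — Angular frequency: ω = 2π·f = 2π·568 = 3569 rad/s.
Step 2 — Component impedances:
  Z1: Z = R = 230 Ω
  Z2: Z = R = 10.2 Ω
  Z3: Z = R = 1470 Ω
Step 3 — With open output, the series arm Z2 and the output shunt Z3 appear in series to ground: Z2 + Z3 = 1480 Ω.
Step 4 — Parallel with input shunt Z1: Z_in = Z1 || (Z2 + Z3) = 199.1 Ω = 199.1∠0.0° Ω.
Step 5 — Power factor: PF = cos(φ) = Re(Z)/|Z| = 199.1/199.1 = 1.
Step 6 — Type: Im(Z) = 0 ⇒ unity (phase φ = 0.0°).

PF = 1 (unity, φ = 0.0°)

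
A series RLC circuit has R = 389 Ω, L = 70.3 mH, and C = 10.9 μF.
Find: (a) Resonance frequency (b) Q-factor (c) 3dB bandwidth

Step 1 — Resonance condition Im(Z)=0 gives ω₀ = 1/√(LC).
Step 2 — ω₀ = 1/√(0.0703·1.09e-05) = 1142 rad/s.
Step 3 — f₀ = ω₀/(2π) = 181.8 Hz.
Step 4 — Series Q: Q = ω₀L/R = 1142·0.0703/389 = 0.2064.
Step 5 — 3dB bandwidth: Δω = ω₀/Q = 5533 rad/s; BW = Δω/(2π) = 880.7 Hz.

(a) f₀ = 181.8 Hz  (b) Q = 0.2064  (c) BW = 880.7 Hz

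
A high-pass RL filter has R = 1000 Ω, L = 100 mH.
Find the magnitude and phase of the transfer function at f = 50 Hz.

Step 1 — Angular frequency: ω = 2π·50 = 314.2 rad/s.
Step 2 — Transfer function: H(jω) = jωL/(R + jωL).
Step 3 — Numerator jωL = j·31.42; denominator R + jωL = 1000 + j31.42.
Step 4 — H = 0.000986 + j0.03138.
Step 5 — Magnitude: |H| = 0.0314 (-30.1 dB); phase: φ = 88.2°.

|H| = 0.0314 (-30.1 dB), φ = 88.2°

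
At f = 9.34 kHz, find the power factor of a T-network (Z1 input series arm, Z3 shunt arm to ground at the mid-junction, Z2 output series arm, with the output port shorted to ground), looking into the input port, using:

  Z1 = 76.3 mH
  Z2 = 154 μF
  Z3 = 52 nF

Step 1 — Angular frequency: ω = 2π·f = 2π·9340 = 5.868e+04 rad/s.
Step 2 — Component impedances:
  Z1: Z = jωL = j·5.868e+04·0.0763 = 0 + j4478 Ω
  Z2: Z = 1/(jωC) = -j/(ω·C) = 0 - j0.1107 Ω
  Z3: Z = 1/(jωC) = -j/(ω·C) = 0 - j327.7 Ω
Step 3 — With the output port shorted to ground, the output series arm Z2 runs from the junction to ground; the shunt arm Z3 also runs from the junction to ground. They appear in parallel: Z3 || Z2 = 0 - j0.1106 Ω.
Step 4 — Series with input arm Z1: Z_in = Z1 + (Z3 || Z2) = 0 + j4478 Ω = 4478∠90.0° Ω.
Step 5 — Power factor: PF = cos(φ) = Re(Z)/|Z| = 0/4478 = 0.
Step 6 — Type: Im(Z) = 4478 ⇒ lagging (phase φ = 90.0°).

PF = 0 (lagging, φ = 90.0°)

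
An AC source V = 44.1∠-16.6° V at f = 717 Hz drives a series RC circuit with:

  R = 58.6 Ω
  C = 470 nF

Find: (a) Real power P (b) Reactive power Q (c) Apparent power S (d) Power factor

Step 1 — Angular frequency: ω = 2π·f = 2π·717 = 4505 rad/s.
Step 2 — Component impedances:
  R: Z = R = 58.6 Ω
  C: Z = 1/(jωC) = -j/(ω·C) = 0 - j472.3 Ω
Step 3 — Series combination: Z_total = R + C = 58.6 - j472.3 Ω = 475.9∠-82.9° Ω.
Step 4 — Source phasor: V = 44.1∠-16.6° V = 42.26 - j12.6 V.
Step 5 — Current: I = V / Z = 0.03721 + j0.08487 A = 0.09267∠66.3° A.
Step 6 — Complex power: S = V·I* = 0.5032 - j4.055 VA.
Step 7 — Real power: P = Re(S) = 0.5032 W.
Step 8 — Reactive power: Q = Im(S) = -4.055 VAR.
Step 9 — Apparent power: |S| = 4.087 VA.
Step 10 — Power factor: PF = P/|S| = 0.1231 (leading).

(a) P = 0.5032 W  (b) Q = -4.055 VAR  (c) S = 4.087 VA  (d) PF = 0.1231 (leading)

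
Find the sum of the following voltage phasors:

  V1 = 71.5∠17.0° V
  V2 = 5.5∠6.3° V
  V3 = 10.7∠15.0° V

Step 1 — Convert each phasor to rectangular form:
  V1 = 71.5·(cos(17.0°) + j·sin(17.0°)) = 68.38 + j20.9 V
  V2 = 5.5·(cos(6.3°) + j·sin(6.3°)) = 5.467 + j0.6035 V
  V3 = 10.7·(cos(15.0°) + j·sin(15.0°)) = 10.34 + j2.769 V
Step 2 — Sum components: V_total = 84.18 + j24.28 V.
Step 3 — Convert to polar: |V_total| = 87.61 V, ∠V_total = 16.1°.

V_total = 87.61∠16.1° V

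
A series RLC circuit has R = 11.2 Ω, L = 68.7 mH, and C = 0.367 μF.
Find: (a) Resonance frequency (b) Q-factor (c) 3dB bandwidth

Step 1 — Resonance: ω₀ = 1/√(LC) = 1/√(0.0687·3.67e-07) = 6298 rad/s.
Step 2 — f₀ = ω₀/(2π) = 1002 Hz.
Step 3 — Series Q: Q = ω₀L/R = 6298·0.0687/11.2 = 38.63.
Step 4 — Bandwidth: Δω = ω₀/Q = 163 rad/s; BW = Δω/(2π) = 25.95 Hz.

(a) f₀ = 1002 Hz  (b) Q = 38.63  (c) BW = 25.95 Hz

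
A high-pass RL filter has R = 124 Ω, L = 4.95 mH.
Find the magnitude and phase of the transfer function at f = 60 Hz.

Step 1 — Angular frequency: ω = 2π·60 = 377 rad/s.
Step 2 — Transfer function: H(jω) = jωL/(R + jωL).
Step 3 — Numerator jωL = j·1.866; denominator R + jωL = 124 + j1.866.
Step 4 — H = 0.0002264 + j0.01505.
Step 5 — Magnitude: |H| = 0.01505 (-36.5 dB); phase: φ = 89.1°.

|H| = 0.01505 (-36.5 dB), φ = 89.1°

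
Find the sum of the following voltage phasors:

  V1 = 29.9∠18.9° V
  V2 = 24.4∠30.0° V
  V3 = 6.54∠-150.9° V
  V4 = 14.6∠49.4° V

Step 1 — Convert each phasor to rectangular form:
  V1 = 29.9·(cos(18.9°) + j·sin(18.9°)) = 28.29 + j9.685 V
  V2 = 24.4·(cos(30.0°) + j·sin(30.0°)) = 21.13 + j12.2 V
  V3 = 6.54·(cos(-150.9°) + j·sin(-150.9°)) = -5.714 - j3.181 V
  V4 = 14.6·(cos(49.4°) + j·sin(49.4°)) = 9.501 + j11.09 V
Step 2 — Sum components: V_total = 53.21 + j29.79 V.
Step 3 — Convert to polar: |V_total| = 60.98 V, ∠V_total = 29.2°.

V_total = 60.98∠29.2° V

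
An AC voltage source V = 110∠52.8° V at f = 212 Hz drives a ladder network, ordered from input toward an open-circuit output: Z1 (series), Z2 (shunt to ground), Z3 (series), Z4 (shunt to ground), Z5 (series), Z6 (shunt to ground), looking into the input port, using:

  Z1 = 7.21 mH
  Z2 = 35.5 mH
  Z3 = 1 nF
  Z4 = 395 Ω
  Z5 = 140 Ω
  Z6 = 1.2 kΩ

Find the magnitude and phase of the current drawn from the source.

Step 1 — Angular frequency: ω = 2π·f = 2π·212 = 1332 rad/s.
Step 2 — Component impedances:
  Z1: Z = jωL = j·1332·0.00721 = 0 + j9.604 Ω
  Z2: Z = jωL = j·1332·0.0355 = 0 + j47.29 Ω
  Z3: Z = 1/(jωC) = -j/(ω·C) = 0 - j7.507e+05 Ω
  Z4: Z = R = 395 Ω
  Z5: Z = R = 140 Ω
  Z6: Z = R = 1200 Ω
Step 3 — Ladder network (open output): work backward from the far end, alternating series and parallel combinations. Z_in = 1.211e-06 + j56.89 Ω = 56.89∠90.0° Ω.
Step 4 — Source phasor: V = 110∠52.8° V = 66.51 + j87.62 V.
Step 5 — Ohm's law: I = V / Z_total = (66.51 + j87.62) / (1.211e-06 + j56.89) = 1.54 - j1.169 A.
Step 6 — Convert to polar: |I| = 1.933 A, ∠I = -37.2°.

I = 1.933∠-37.2° A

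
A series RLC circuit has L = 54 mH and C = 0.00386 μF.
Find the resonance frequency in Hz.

Step 1 — Resonance condition Im(Z)=0 gives ω₀ = 1/√(LC).
Step 2 — ω₀ = 1/√(0.054·3.86e-09) = 6.926e+04 rad/s.
Step 3 — f₀ = ω₀/(2π) = 1.102e+04 Hz.

f₀ = 1.102e+04 Hz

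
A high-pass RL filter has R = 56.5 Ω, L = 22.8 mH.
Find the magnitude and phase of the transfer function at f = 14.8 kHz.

Step 1 — Angular frequency: ω = 2π·1.48e+04 = 9.299e+04 rad/s.
Step 2 — Transfer function: H(jω) = jωL/(R + jωL).
Step 3 — Numerator jωL = j·2120; denominator R + jωL = 56.5 + j2120.
Step 4 — H = 0.9993 + j0.02663.
Step 5 — Magnitude: |H| = 0.9996 (-0.0 dB); phase: φ = 1.5°.

|H| = 0.9996 (-0.0 dB), φ = 1.5°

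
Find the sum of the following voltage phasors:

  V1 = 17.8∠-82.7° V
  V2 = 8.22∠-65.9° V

Step 1 — Convert each phasor to rectangular form:
  V1 = 17.8·(cos(-82.7°) + j·sin(-82.7°)) = 2.262 - j17.66 V
  V2 = 8.22·(cos(-65.9°) + j·sin(-65.9°)) = 3.356 - j7.503 V
Step 2 — Sum components: V_total = 5.618 - j25.16 V.
Step 3 — Convert to polar: |V_total| = 25.78 V, ∠V_total = -77.4°.

V_total = 25.78∠-77.4° V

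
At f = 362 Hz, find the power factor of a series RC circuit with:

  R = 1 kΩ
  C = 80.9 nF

Step 1 — Angular frequency: ω = 2π·f = 2π·362 = 2275 rad/s.
Step 2 — Component impedances:
  R: Z = R = 1000 Ω
  C: Z = 1/(jωC) = -j/(ω·C) = 0 - j5435 Ω
Step 3 — Series combination: Z_total = R + C = 1000 - j5435 Ω = 5526∠-79.6° Ω.
Step 4 — Power factor: PF = cos(φ) = Re(Z)/|Z| = 1000/5526 = 0.181.
Step 5 — Type: Im(Z) = -5435 ⇒ leading (phase φ = -79.6°).

PF = 0.181 (leading, φ = -79.6°)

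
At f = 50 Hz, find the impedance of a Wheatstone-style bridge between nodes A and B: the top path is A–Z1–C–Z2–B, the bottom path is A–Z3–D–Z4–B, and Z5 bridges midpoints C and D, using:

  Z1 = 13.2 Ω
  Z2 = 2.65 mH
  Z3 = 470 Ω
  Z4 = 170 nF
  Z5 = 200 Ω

Step 1 — Angular frequency: ω = 2π·f = 2π·50 = 314.2 rad/s.
Step 2 — Component impedances:
  Z1: Z = R = 13.2 Ω
  Z2: Z = jωL = j·314.2·0.00265 = 0 + j0.8325 Ω
  Z3: Z = R = 470 Ω
  Z4: Z = 1/(jωC) = -j/(ω·C) = 0 - j1.872e+04 Ω
  Z5: Z = R = 200 Ω
Step 3 — Bridge requires nodal analysis (the Z5 bridge couples midpoints C and D, so the two paths cannot be reduced to a simple series/parallel combination). Setting node B to ground and injecting 1 A at node A, the 3-node admittance system at A, C, D solves to V_A = Z_AB = 12.95 + j0.8318 Ω = 12.97∠3.7° Ω.

Z = 12.95 + j0.8318 Ω = 12.97∠3.7° Ω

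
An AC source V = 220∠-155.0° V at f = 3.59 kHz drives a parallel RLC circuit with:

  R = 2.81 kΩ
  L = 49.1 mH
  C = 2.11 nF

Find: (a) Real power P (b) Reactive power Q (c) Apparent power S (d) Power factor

Step 1 — Angular frequency: ω = 2π·f = 2π·3590 = 2.256e+04 rad/s.
Step 2 — Component impedances:
  R: Z = R = 2810 Ω
  L: Z = jωL = j·2.256e+04·0.0491 = 0 + j1108 Ω
  C: Z = 1/(jωC) = -j/(ω·C) = 0 - j2.101e+04 Ω
Step 3 — Parallel combination: 1/Z_total = 1/R + 1/L + 1/C; Z_total = 414.7 + j996.6 Ω = 1079∠67.4° Ω.
Step 4 — Source phasor: V = 220∠-155.0° V = -199.4 - j92.98 V.
Step 5 — Current: I = V / Z = -0.1505 + j0.1375 A = 0.2038∠137.6° A.
Step 6 — Complex power: S = V·I* = 17.22 + j41.4 VA.
Step 7 — Real power: P = Re(S) = 17.22 W.
Step 8 — Reactive power: Q = Im(S) = 41.4 VAR.
Step 9 — Apparent power: |S| = 44.84 VA.
Step 10 — Power factor: PF = P/|S| = 0.3841 (lagging).

(a) P = 17.22 W  (b) Q = 41.4 VAR  (c) S = 44.84 VA  (d) PF = 0.3841 (lagging)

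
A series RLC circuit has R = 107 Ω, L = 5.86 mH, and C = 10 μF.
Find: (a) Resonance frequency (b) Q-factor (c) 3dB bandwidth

Step 1 — Resonance: ω₀ = 1/√(LC) = 1/√(0.00586·1e-05) = 4131 rad/s.
Step 2 — f₀ = ω₀/(2π) = 657.5 Hz.
Step 3 — Series Q: Q = ω₀L/R = 4131·0.00586/107 = 0.2262.
Step 4 — Bandwidth: Δω = ω₀/Q = 1.826e+04 rad/s; BW = Δω/(2π) = 2906 Hz.

(a) f₀ = 657.5 Hz  (b) Q = 0.2262  (c) BW = 2906 Hz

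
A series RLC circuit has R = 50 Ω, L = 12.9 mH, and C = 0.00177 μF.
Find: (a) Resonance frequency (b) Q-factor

Step 1 — Resonance condition Im(Z)=0 gives ω₀ = 1/√(LC).
Step 2 — ω₀ = 1/√(0.0129·1.77e-09) = 2.093e+05 rad/s.
Step 3 — f₀ = ω₀/(2π) = 3.331e+04 Hz.
Step 4 — Series Q: Q = ω₀L/R = 2.093e+05·0.0129/50 = 53.99.

(a) f₀ = 3.331e+04 Hz  (b) Q = 53.99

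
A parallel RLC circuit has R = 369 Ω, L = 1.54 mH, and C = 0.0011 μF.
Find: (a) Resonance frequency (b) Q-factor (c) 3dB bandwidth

Step 1 — Resonance: ω₀ = 1/√(LC) = 1/√(0.00154·1.1e-09) = 7.683e+05 rad/s.
Step 2 — f₀ = ω₀/(2π) = 1.223e+05 Hz.
Step 3 — Parallel Q: Q = R/(ω₀L) = 369/(7.683e+05·0.00154) = 0.3119.
Step 4 — Bandwidth: Δω = ω₀/Q = 2.464e+06 rad/s; BW = Δω/(2π) = 3.921e+05 Hz.

(a) f₀ = 1.223e+05 Hz  (b) Q = 0.3119  (c) BW = 3.921e+05 Hz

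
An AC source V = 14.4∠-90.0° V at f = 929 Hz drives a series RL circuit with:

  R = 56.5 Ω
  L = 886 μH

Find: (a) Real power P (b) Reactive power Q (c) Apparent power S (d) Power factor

Step 1 — Angular frequency: ω = 2π·f = 2π·929 = 5837 rad/s.
Step 2 — Component impedances:
  R: Z = R = 56.5 Ω
  L: Z = jωL = j·5837·0.000886 = 0 + j5.172 Ω
Step 3 — Series combination: Z_total = R + L = 56.5 + j5.172 Ω = 56.74∠5.2° Ω.
Step 4 — Source phasor: V = 14.4∠-90.0° V = 0 - j14.4 V.
Step 5 — Current: I = V / Z = -0.02314 - j0.2527 A = 0.2538∠-95.2° A.
Step 6 — Complex power: S = V·I* = 3.64 + j0.3331 VA.
Step 7 — Real power: P = Re(S) = 3.64 W.
Step 8 — Reactive power: Q = Im(S) = 0.3331 VAR.
Step 9 — Apparent power: |S| = 3.655 VA.
Step 10 — Power factor: PF = P/|S| = 0.9958 (lagging).

(a) P = 3.64 W  (b) Q = 0.3331 VAR  (c) S = 3.655 VA  (d) PF = 0.9958 (lagging)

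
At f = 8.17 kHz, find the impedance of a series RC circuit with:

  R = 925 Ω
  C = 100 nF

Step 1 — Angular frequency: ω = 2π·f = 2π·8170 = 5.133e+04 rad/s.
Step 2 — Component impedances:
  R: Z = R = 925 Ω
  C: Z = 1/(jωC) = -j/(ω·C) = 0 - j194.8 Ω
Step 3 — Series combination: Z_total = R + C = 925 - j194.8 Ω = 945.3∠-11.9° Ω.

Z = 925 - j194.8 Ω = 945.3∠-11.9° Ω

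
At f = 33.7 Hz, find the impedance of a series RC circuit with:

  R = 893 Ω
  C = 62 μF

Step 1 — Angular frequency: ω = 2π·f = 2π·33.7 = 211.7 rad/s.
Step 2 — Component impedances:
  R: Z = R = 893 Ω
  C: Z = 1/(jωC) = -j/(ω·C) = 0 - j76.17 Ω
Step 3 — Series combination: Z_total = R + C = 893 - j76.17 Ω = 896.2∠-4.9° Ω.

Z = 893 - j76.17 Ω = 896.2∠-4.9° Ω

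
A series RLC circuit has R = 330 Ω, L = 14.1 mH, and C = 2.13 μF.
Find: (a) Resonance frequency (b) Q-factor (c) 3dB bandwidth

Step 1 — Resonance condition Im(Z)=0 gives ω₀ = 1/√(LC).
Step 2 — ω₀ = 1/√(0.0141·2.13e-06) = 5770 rad/s.
Step 3 — f₀ = ω₀/(2π) = 918.4 Hz.
Step 4 — Series Q: Q = ω₀L/R = 5770·0.0141/330 = 0.2466.
Step 5 — 3dB bandwidth: Δω = ω₀/Q = 2.34e+04 rad/s; BW = Δω/(2π) = 3725 Hz.

(a) f₀ = 918.4 Hz  (b) Q = 0.2466  (c) BW = 3725 Hz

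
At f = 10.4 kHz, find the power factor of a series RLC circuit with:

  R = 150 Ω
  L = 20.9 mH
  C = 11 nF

Step 1 — Angular frequency: ω = 2π·f = 2π·1.04e+04 = 6.535e+04 rad/s.
Step 2 — Component impedances:
  R: Z = R = 150 Ω
  L: Z = jωL = j·6.535e+04·0.0209 = 0 + j1366 Ω
  C: Z = 1/(jωC) = -j/(ω·C) = 0 - j1391 Ω
Step 3 — Series combination: Z_total = R + L + C = 150 - j25.5 Ω = 152.2∠-9.6° Ω.
Step 4 — Power factor: PF = cos(φ) = Re(Z)/|Z| = 150/152.15 = 0.9859.
Step 5 — Type: Im(Z) = -25.5 ⇒ leading (phase φ = -9.6°).

PF = 0.9859 (leading, φ = -9.6°)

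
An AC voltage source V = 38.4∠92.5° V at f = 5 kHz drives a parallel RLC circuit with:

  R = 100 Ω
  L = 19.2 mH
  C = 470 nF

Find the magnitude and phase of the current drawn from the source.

Step 1 — Angular frequency: ω = 2π·f = 2π·5000 = 3.142e+04 rad/s.
Step 2 — Component impedances:
  R: Z = R = 100 Ω
  L: Z = jωL = j·3.142e+04·0.0192 = 0 + j603.2 Ω
  C: Z = 1/(jωC) = -j/(ω·C) = 0 - j67.73 Ω
Step 3 — Parallel combination: 1/Z_total = 1/R + 1/L + 1/C; Z_total = 36.79 - j48.22 Ω = 60.66∠-52.7° Ω.
Step 4 — Source phasor: V = 38.4∠92.5° V = -1.675 + j38.36 V.
Step 5 — Ohm's law: I = V / Z_total = (-1.675 + j38.36) / (36.79 - j48.22) = -0.5196 + j0.3617 A.
Step 6 — Convert to polar: |I| = 0.6331 A, ∠I = 145.2°.

I = 0.6331∠145.2° A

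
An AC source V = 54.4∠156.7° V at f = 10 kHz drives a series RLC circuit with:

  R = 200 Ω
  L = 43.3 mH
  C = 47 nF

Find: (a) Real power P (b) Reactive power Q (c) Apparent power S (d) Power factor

Step 1 — Angular frequency: ω = 2π·f = 2π·1e+04 = 6.283e+04 rad/s.
Step 2 — Component impedances:
  R: Z = R = 200 Ω
  L: Z = jωL = j·6.283e+04·0.0433 = 0 + j2721 Ω
  C: Z = 1/(jωC) = -j/(ω·C) = 0 - j338.6 Ω
Step 3 — Series combination: Z_total = R + L + C = 200 + j2382 Ω = 2390∠85.2° Ω.
Step 4 — Source phasor: V = 54.4∠156.7° V = -49.96 + j21.52 V.
Step 5 — Current: I = V / Z = 0.007221 + j0.02158 A = 0.02276∠71.5° A.
Step 6 — Complex power: S = V·I* = 0.1036 + j1.234 VA.
Step 7 — Real power: P = Re(S) = 0.1036 W.
Step 8 — Reactive power: Q = Im(S) = 1.234 VAR.
Step 9 — Apparent power: |S| = 1.238 VA.
Step 10 — Power factor: PF = P/|S| = 0.08367 (lagging).

(a) P = 0.1036 W  (b) Q = 1.234 VAR  (c) S = 1.238 VA  (d) PF = 0.08367 (lagging)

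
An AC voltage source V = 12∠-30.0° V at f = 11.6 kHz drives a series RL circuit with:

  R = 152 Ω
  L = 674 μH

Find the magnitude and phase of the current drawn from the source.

Step 1 — Angular frequency: ω = 2π·f = 2π·1.16e+04 = 7.288e+04 rad/s.
Step 2 — Component impedances:
  R: Z = R = 152 Ω
  L: Z = jωL = j·7.288e+04·0.000674 = 0 + j49.12 Ω
Step 3 — Series combination: Z_total = R + L = 152 + j49.12 Ω = 159.7∠17.9° Ω.
Step 4 — Source phasor: V = 12∠-30.0° V = 10.39 - j6 V.
Step 5 — Ohm's law: I = V / Z_total = (10.39 - j6) / (152 + j49.12) = 0.05035 - j0.05575 A.
Step 6 — Convert to polar: |I| = 0.07512 A, ∠I = -47.9°.

I = 0.07512∠-47.9° A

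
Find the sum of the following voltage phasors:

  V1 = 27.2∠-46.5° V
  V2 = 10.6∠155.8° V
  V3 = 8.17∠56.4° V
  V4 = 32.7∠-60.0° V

Step 1 — Convert each phasor to rectangular form:
  V1 = 27.2·(cos(-46.5°) + j·sin(-46.5°)) = 18.72 - j19.73 V
  V2 = 10.6·(cos(155.8°) + j·sin(155.8°)) = -9.668 + j4.345 V
  V3 = 8.17·(cos(56.4°) + j·sin(56.4°)) = 4.521 + j6.805 V
  V4 = 32.7·(cos(-60.0°) + j·sin(-60.0°)) = 16.35 - j28.32 V
Step 2 — Sum components: V_total = 29.93 - j36.9 V.
Step 3 — Convert to polar: |V_total| = 47.51 V, ∠V_total = -51.0°.

V_total = 47.51∠-51.0° V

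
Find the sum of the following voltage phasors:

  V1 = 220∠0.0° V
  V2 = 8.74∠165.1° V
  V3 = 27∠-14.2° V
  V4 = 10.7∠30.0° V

Step 1 — Convert each phasor to rectangular form:
  V1 = 220·(cos(0.0°) + j·sin(0.0°)) = 220 V
  V2 = 8.74·(cos(165.1°) + j·sin(165.1°)) = -8.446 + j2.247 V
  V3 = 27·(cos(-14.2°) + j·sin(-14.2°)) = 26.18 - j6.623 V
  V4 = 10.7·(cos(30.0°) + j·sin(30.0°)) = 9.266 + j5.35 V
Step 2 — Sum components: V_total = 247 + j0.974 V.
Step 3 — Convert to polar: |V_total| = 247 V, ∠V_total = 0.2°.

V_total = 247∠0.2° V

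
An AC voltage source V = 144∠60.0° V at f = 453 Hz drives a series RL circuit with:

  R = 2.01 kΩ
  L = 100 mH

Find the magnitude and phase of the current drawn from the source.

Step 1 — Angular frequency: ω = 2π·f = 2π·453 = 2846 rad/s.
Step 2 — Component impedances:
  R: Z = R = 2010 Ω
  L: Z = jωL = j·2846·0.1 = 0 + j284.6 Ω
Step 3 — Series combination: Z_total = R + L = 2010 + j284.6 Ω = 2030∠8.1° Ω.
Step 4 — Source phasor: V = 144∠60.0° V = 72 + j124.7 V.
Step 5 — Ohm's law: I = V / Z_total = (72 + j124.7) / (2010 + j284.6) = 0.04373 + j0.05585 A.
Step 6 — Convert to polar: |I| = 0.07093 A, ∠I = 51.9°.

I = 0.07093∠51.9° A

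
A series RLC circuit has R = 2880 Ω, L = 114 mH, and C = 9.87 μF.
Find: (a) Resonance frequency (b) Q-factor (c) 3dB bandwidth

Step 1 — Resonance: ω₀ = 1/√(LC) = 1/√(0.114·9.87e-06) = 942.7 rad/s.
Step 2 — f₀ = ω₀/(2π) = 150 Hz.
Step 3 — Series Q: Q = ω₀L/R = 942.7·0.114/2880 = 0.03732.
Step 4 — Bandwidth: Δω = ω₀/Q = 2.526e+04 rad/s; BW = Δω/(2π) = 4021 Hz.

(a) f₀ = 150 Hz  (b) Q = 0.03732  (c) BW = 4021 Hz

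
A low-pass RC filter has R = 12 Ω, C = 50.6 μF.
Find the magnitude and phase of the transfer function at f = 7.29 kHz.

Step 1 — Angular frequency: ω = 2π·7290 = 4.58e+04 rad/s.
Step 2 — Transfer function: H(jω) = 1/(1 + jωRC).
Step 3 — Denominator: 1 + jωRC = 1 + j·4.58e+04·12·5.06e-05 = 1 + j27.81.
Step 4 — H = 0.001291 - j0.03591.
Step 5 — Magnitude: |H| = 0.03593 (-28.9 dB); phase: φ = -87.9°.

|H| = 0.03593 (-28.9 dB), φ = -87.9°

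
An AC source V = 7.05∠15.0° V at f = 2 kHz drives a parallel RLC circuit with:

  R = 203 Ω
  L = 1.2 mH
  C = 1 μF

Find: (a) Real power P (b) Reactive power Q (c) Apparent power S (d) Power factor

Step 1 — Angular frequency: ω = 2π·f = 2π·2000 = 1.257e+04 rad/s.
Step 2 — Component impedances:
  R: Z = R = 203 Ω
  L: Z = jωL = j·1.257e+04·0.0012 = 0 + j15.08 Ω
  C: Z = 1/(jωC) = -j/(ω·C) = 0 - j79.58 Ω
Step 3 — Parallel combination: 1/Z_total = 1/R + 1/L + 1/C; Z_total = 1.691 + j18.45 Ω = 18.53∠84.8° Ω.
Step 4 — Source phasor: V = 7.05∠15.0° V = 6.81 + j1.825 V.
Step 5 — Current: I = V / Z = 0.1316 - j0.357 A = 0.3805∠-69.8° A.
Step 6 — Complex power: S = V·I* = 0.2448 + j2.671 VA.
Step 7 — Real power: P = Re(S) = 0.2448 W.
Step 8 — Reactive power: Q = Im(S) = 2.671 VAR.
Step 9 — Apparent power: |S| = 2.683 VA.
Step 10 — Power factor: PF = P/|S| = 0.09127 (lagging).

(a) P = 0.2448 W  (b) Q = 2.671 VAR  (c) S = 2.683 VA  (d) PF = 0.09127 (lagging)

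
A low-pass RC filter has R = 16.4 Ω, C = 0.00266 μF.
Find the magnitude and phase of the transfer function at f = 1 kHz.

Step 1 — Angular frequency: ω = 2π·1000 = 6283 rad/s.
Step 2 — Transfer function: H(jω) = 1/(1 + jωRC).
Step 3 — Denominator: 1 + jωRC = 1 + j·6283·16.4·2.66e-09 = 1 + j0.0002741.
Step 4 — H = 1 - j0.0002741.
Step 5 — Magnitude: |H| = 1 (-0.0 dB); phase: φ = -0.0°.

|H| = 1 (-0.0 dB), φ = -0.0°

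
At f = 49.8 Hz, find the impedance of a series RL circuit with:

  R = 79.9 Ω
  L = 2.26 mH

Step 1 — Angular frequency: ω = 2π·f = 2π·49.8 = 312.9 rad/s.
Step 2 — Component impedances:
  R: Z = R = 79.9 Ω
  L: Z = jωL = j·312.9·0.00226 = 0 + j0.7072 Ω
Step 3 — Series combination: Z_total = R + L = 79.9 + j0.7072 Ω = 79.9∠0.5° Ω.

Z = 79.9 + j0.7072 Ω = 79.9∠0.5° Ω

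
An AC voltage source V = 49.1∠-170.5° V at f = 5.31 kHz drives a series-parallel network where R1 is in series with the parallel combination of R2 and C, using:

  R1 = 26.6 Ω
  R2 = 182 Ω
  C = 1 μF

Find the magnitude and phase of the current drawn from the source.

Step 1 — Angular frequency: ω = 2π·f = 2π·5310 = 3.336e+04 rad/s.
Step 2 — Component impedances:
  R1: Z = R = 26.6 Ω
  R2: Z = R = 182 Ω
  C: Z = 1/(jωC) = -j/(ω·C) = 0 - j29.97 Ω
Step 3 — Parallel branch: R2 || C = 1/(1/R2 + 1/C) = 4.806 - j29.18 Ω.
Step 4 — Series with R1: Z_total = R1 + (R2 || C) = 31.41 - j29.18 Ω = 42.87∠-42.9° Ω.
Step 5 — Source phasor: V = 49.1∠-170.5° V = -48.43 - j8.104 V.
Step 6 — Ohm's law: I = V / Z_total = (-48.43 - j8.104) / (31.41 - j29.18) = -0.6989 - j0.9074 A.
Step 7 — Convert to polar: |I| = 1.145 A, ∠I = -127.6°.

I = 1.145∠-127.6° A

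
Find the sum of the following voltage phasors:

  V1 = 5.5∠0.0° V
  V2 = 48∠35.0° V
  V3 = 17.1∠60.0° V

Step 1 — Convert each phasor to rectangular form:
  V1 = 5.5·(cos(0.0°) + j·sin(0.0°)) = 5.5 V
  V2 = 48·(cos(35.0°) + j·sin(35.0°)) = 39.32 + j27.53 V
  V3 = 17.1·(cos(60.0°) + j·sin(60.0°)) = 8.55 + j14.81 V
Step 2 — Sum components: V_total = 53.37 + j42.34 V.
Step 3 — Convert to polar: |V_total| = 68.13 V, ∠V_total = 38.4°.

V_total = 68.13∠38.4° V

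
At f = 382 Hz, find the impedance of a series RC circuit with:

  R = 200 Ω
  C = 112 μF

Step 1 — Angular frequency: ω = 2π·f = 2π·382 = 2400 rad/s.
Step 2 — Component impedances:
  R: Z = R = 200 Ω
  C: Z = 1/(jωC) = -j/(ω·C) = 0 - j3.72 Ω
Step 3 — Series combination: Z_total = R + C = 200 - j3.72 Ω = 200∠-1.1° Ω.

Z = 200 - j3.72 Ω = 200∠-1.1° Ω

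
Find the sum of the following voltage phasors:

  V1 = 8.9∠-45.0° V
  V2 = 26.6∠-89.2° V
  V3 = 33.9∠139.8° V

Step 1 — Convert each phasor to rectangular form:
  V1 = 8.9·(cos(-45.0°) + j·sin(-45.0°)) = 6.293 - j6.293 V
  V2 = 26.6·(cos(-89.2°) + j·sin(-89.2°)) = 0.3714 - j26.6 V
  V3 = 33.9·(cos(139.8°) + j·sin(139.8°)) = -25.89 + j21.88 V
Step 2 — Sum components: V_total = -19.23 - j11.01 V.
Step 3 — Convert to polar: |V_total| = 22.16 V, ∠V_total = -150.2°.

V_total = 22.16∠-150.2° V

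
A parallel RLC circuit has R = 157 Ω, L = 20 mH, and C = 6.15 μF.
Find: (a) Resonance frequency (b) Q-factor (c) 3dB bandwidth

Step 1 — Resonance: ω₀ = 1/√(LC) = 1/√(0.02·6.15e-06) = 2851 rad/s.
Step 2 — f₀ = ω₀/(2π) = 453.8 Hz.
Step 3 — Parallel Q: Q = R/(ω₀L) = 157/(2851·0.02) = 2.753.
Step 4 — Bandwidth: Δω = ω₀/Q = 1036 rad/s; BW = Δω/(2π) = 164.8 Hz.

(a) f₀ = 453.8 Hz  (b) Q = 2.753  (c) BW = 164.8 Hz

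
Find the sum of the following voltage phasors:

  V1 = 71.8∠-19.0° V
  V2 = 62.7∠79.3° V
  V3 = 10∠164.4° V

Step 1 — Convert each phasor to rectangular form:
  V1 = 71.8·(cos(-19.0°) + j·sin(-19.0°)) = 67.89 - j23.38 V
  V2 = 62.7·(cos(79.3°) + j·sin(79.3°)) = 11.64 + j61.61 V
  V3 = 10·(cos(164.4°) + j·sin(164.4°)) = -9.632 + j2.689 V
Step 2 — Sum components: V_total = 69.9 + j40.92 V.
Step 3 — Convert to polar: |V_total| = 81 V, ∠V_total = 30.3°.

V_total = 81∠30.3° V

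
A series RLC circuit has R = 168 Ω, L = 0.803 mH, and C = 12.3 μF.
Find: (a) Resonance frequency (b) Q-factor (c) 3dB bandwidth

Step 1 — Resonance: ω₀ = 1/√(LC) = 1/√(0.000803·1.23e-05) = 1.006e+04 rad/s.
Step 2 — f₀ = ω₀/(2π) = 1601 Hz.
Step 3 — Series Q: Q = ω₀L/R = 1.006e+04·0.000803/168 = 0.04809.
Step 4 — Bandwidth: Δω = ω₀/Q = 2.092e+05 rad/s; BW = Δω/(2π) = 3.33e+04 Hz.

(a) f₀ = 1601 Hz  (b) Q = 0.04809  (c) BW = 3.33e+04 Hz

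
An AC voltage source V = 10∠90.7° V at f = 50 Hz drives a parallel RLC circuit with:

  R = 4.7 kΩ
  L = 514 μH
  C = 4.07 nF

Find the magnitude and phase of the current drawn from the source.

Step 1 — Angular frequency: ω = 2π·f = 2π·50 = 314.2 rad/s.
Step 2 — Component impedances:
  R: Z = R = 4700 Ω
  L: Z = jωL = j·314.2·0.000514 = 0 + j0.1615 Ω
  C: Z = 1/(jωC) = -j/(ω·C) = 0 - j7.821e+05 Ω
Step 3 — Parallel combination: 1/Z_total = 1/R + 1/L + 1/C; Z_total = 5.548e-06 + j0.1615 Ω = 0.1615∠90.0° Ω.
Step 4 — Source phasor: V = 10∠90.7° V = -0.1222 + j9.999 V.
Step 5 — Ohm's law: I = V / Z_total = (-0.1222 + j9.999) / (5.548e-06 + j0.1615) = 61.92 + j0.7587 A.
Step 6 — Convert to polar: |I| = 61.93 A, ∠I = 0.7°.

I = 61.93∠0.7° A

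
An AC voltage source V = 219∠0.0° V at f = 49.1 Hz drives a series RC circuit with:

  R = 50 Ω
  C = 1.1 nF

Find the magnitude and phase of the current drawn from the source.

Step 1 — Angular frequency: ω = 2π·f = 2π·49.1 = 308.5 rad/s.
Step 2 — Component impedances:
  R: Z = R = 50 Ω
  C: Z = 1/(jωC) = -j/(ω·C) = 0 - j2.947e+06 Ω
Step 3 — Series combination: Z_total = R + C = 50 - j2.947e+06 Ω = 2.947e+06∠-90.0° Ω.
Step 4 — Source phasor: V = 219∠0.0° V = 219 V.
Step 5 — Ohm's law: I = V / Z_total = (219) / (50 - j2.947e+06) = 1.261e-09 + j7.432e-05 A.
Step 6 — Convert to polar: |I| = 7.432e-05 A, ∠I = 90.0°.

I = 7.432e-05∠90.0° A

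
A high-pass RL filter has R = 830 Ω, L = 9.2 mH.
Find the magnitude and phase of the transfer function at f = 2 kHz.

Step 1 — Angular frequency: ω = 2π·2000 = 1.257e+04 rad/s.
Step 2 — Transfer function: H(jω) = jωL/(R + jωL).
Step 3 — Numerator jωL = j·115.6; denominator R + jωL = 830 + j115.6.
Step 4 — H = 0.01903 + j0.1366.
Step 5 — Magnitude: |H| = 0.138 (-17.2 dB); phase: φ = 82.1°.

|H| = 0.138 (-17.2 dB), φ = 82.1°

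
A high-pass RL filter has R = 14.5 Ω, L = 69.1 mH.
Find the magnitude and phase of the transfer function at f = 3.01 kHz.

Step 1 — Angular frequency: ω = 2π·3010 = 1.891e+04 rad/s.
Step 2 — Transfer function: H(jω) = jωL/(R + jωL).
Step 3 — Numerator jωL = j·1307; denominator R + jωL = 14.5 + j1307.
Step 4 — H = 0.9999 + j0.01109.
Step 5 — Magnitude: |H| = 0.9999 (-0.0 dB); phase: φ = 0.6°.

|H| = 0.9999 (-0.0 dB), φ = 0.6°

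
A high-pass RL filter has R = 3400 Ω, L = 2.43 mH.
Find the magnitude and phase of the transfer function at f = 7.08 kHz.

Step 1 — Angular frequency: ω = 2π·7080 = 4.448e+04 rad/s.
Step 2 — Transfer function: H(jω) = jωL/(R + jωL).
Step 3 — Numerator jωL = j·108.1; denominator R + jωL = 3400 + j108.1.
Step 4 — H = 0.00101 + j0.03176.
Step 5 — Magnitude: |H| = 0.03178 (-30.0 dB); phase: φ = 88.2°.

|H| = 0.03178 (-30.0 dB), φ = 88.2°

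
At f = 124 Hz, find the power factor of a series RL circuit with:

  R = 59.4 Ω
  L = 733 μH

Step 1 — Angular frequency: ω = 2π·f = 2π·124 = 779.1 rad/s.
Step 2 — Component impedances:
  R: Z = R = 59.4 Ω
  L: Z = jωL = j·779.1·0.000733 = 0 + j0.5711 Ω
Step 3 — Series combination: Z_total = R + L = 59.4 + j0.5711 Ω = 59.4∠0.6° Ω.
Step 4 — Power factor: PF = cos(φ) = Re(Z)/|Z| = 59.4/59.4 = 1.
Step 5 — Type: Im(Z) = 0.5711 ⇒ lagging (phase φ = 0.6°).

PF = 1 (lagging, φ = 0.6°)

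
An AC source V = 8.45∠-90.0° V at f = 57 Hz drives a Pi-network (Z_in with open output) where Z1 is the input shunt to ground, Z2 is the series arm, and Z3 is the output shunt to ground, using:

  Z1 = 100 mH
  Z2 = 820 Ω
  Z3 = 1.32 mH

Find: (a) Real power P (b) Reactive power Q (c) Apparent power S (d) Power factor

Step 1 — Angular frequency: ω = 2π·f = 2π·57 = 358.1 rad/s.
Step 2 — Component impedances:
  Z1: Z = jωL = j·358.1·0.1 = 0 + j35.81 Ω
  Z2: Z = R = 820 Ω
  Z3: Z = jωL = j·358.1·0.00132 = 0 + j0.4727 Ω
Step 3 — With open output, the series arm Z2 and the output shunt Z3 appear in series to ground: Z2 + Z3 = 820 + j0.4727 Ω.
Step 4 — Parallel with input shunt Z1: Z_in = Z1 || (Z2 + Z3) = 1.561 + j35.75 Ω = 35.78∠87.5° Ω.
Step 5 — Source phasor: V = 8.45∠-90.0° V = 0 - j8.45 V.
Step 6 — Current: I = V / Z = -0.2359 - j0.0103 A = 0.2362∠-177.5° A.
Step 7 — Complex power: S = V·I* = 0.08708 + j1.994 VA.
Step 8 — Real power: P = Re(S) = 0.08708 W.
Step 9 — Reactive power: Q = Im(S) = 1.994 VAR.
Step 10 — Apparent power: |S| = 1.996 VA.
Step 11 — Power factor: PF = P/|S| = 0.04363 (lagging).

(a) P = 0.08708 W  (b) Q = 1.994 VAR  (c) S = 1.996 VA  (d) PF = 0.04363 (lagging)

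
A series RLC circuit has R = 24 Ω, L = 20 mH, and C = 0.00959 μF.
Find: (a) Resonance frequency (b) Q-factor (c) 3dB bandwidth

Step 1 — Resonance condition Im(Z)=0 gives ω₀ = 1/√(LC).
Step 2 — ω₀ = 1/√(0.02·9.59e-09) = 7.221e+04 rad/s.
Step 3 — f₀ = ω₀/(2π) = 1.149e+04 Hz.
Step 4 — Series Q: Q = ω₀L/R = 7.221e+04·0.02/24 = 60.17.
Step 5 — 3dB bandwidth: Δω = ω₀/Q = 1200 rad/s; BW = Δω/(2π) = 191 Hz.

(a) f₀ = 1.149e+04 Hz  (b) Q = 60.17  (c) BW = 191 Hz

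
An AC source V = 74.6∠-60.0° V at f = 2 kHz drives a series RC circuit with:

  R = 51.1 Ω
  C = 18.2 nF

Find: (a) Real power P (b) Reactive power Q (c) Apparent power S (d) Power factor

Step 1 — Angular frequency: ω = 2π·f = 2π·2000 = 1.257e+04 rad/s.
Step 2 — Component impedances:
  R: Z = R = 51.1 Ω
  C: Z = 1/(jωC) = -j/(ω·C) = 0 - j4372 Ω
Step 3 — Series combination: Z_total = R + C = 51.1 - j4372 Ω = 4373∠-89.3° Ω.
Step 4 — Source phasor: V = 74.6∠-60.0° V = 37.3 - j64.61 V.
Step 5 — Current: I = V / Z = 0.01487 + j0.008357 A = 0.01706∠29.3° A.
Step 6 — Complex power: S = V·I* = 0.01487 - j1.273 VA.
Step 7 — Real power: P = Re(S) = 0.01487 W.
Step 8 — Reactive power: Q = Im(S) = -1.273 VAR.
Step 9 — Apparent power: |S| = 1.273 VA.
Step 10 — Power factor: PF = P/|S| = 0.01169 (leading).

(a) P = 0.01487 W  (b) Q = -1.273 VAR  (c) S = 1.273 VA  (d) PF = 0.01169 (leading)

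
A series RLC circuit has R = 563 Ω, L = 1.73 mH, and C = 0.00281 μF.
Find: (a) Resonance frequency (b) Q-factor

Step 1 — Resonance condition Im(Z)=0 gives ω₀ = 1/√(LC).
Step 2 — ω₀ = 1/√(0.00173·2.81e-09) = 4.535e+05 rad/s.
Step 3 — f₀ = ω₀/(2π) = 7.218e+04 Hz.
Step 4 — Series Q: Q = ω₀L/R = 4.535e+05·0.00173/563 = 1.394.

(a) f₀ = 7.218e+04 Hz  (b) Q = 1.394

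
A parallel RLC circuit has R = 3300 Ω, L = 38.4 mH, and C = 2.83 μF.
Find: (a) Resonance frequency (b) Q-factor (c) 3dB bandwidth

Step 1 — Resonance: ω₀ = 1/√(LC) = 1/√(0.0384·2.83e-06) = 3033 rad/s.
Step 2 — f₀ = ω₀/(2π) = 482.8 Hz.
Step 3 — Parallel Q: Q = R/(ω₀L) = 3300/(3033·0.0384) = 28.33.
Step 4 — Bandwidth: Δω = ω₀/Q = 107.1 rad/s; BW = Δω/(2π) = 17.04 Hz.

(a) f₀ = 482.8 Hz  (b) Q = 28.33  (c) BW = 17.04 Hz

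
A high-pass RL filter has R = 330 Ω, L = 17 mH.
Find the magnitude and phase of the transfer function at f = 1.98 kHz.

Step 1 — Angular frequency: ω = 2π·1980 = 1.244e+04 rad/s.
Step 2 — Transfer function: H(jω) = jωL/(R + jωL).
Step 3 — Numerator jωL = j·211.5; denominator R + jωL = 330 + j211.5.
Step 4 — H = 0.2911 + j0.4543.
Step 5 — Magnitude: |H| = 0.5396 (-5.4 dB); phase: φ = 57.3°.

|H| = 0.5396 (-5.4 dB), φ = 57.3°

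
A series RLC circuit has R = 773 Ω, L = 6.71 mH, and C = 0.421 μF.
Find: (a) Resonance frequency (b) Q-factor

Step 1 — Resonance condition Im(Z)=0 gives ω₀ = 1/√(LC).
Step 2 — ω₀ = 1/√(0.00671·4.21e-07) = 1.881e+04 rad/s.
Step 3 — f₀ = ω₀/(2π) = 2994 Hz.
Step 4 — Series Q: Q = ω₀L/R = 1.881e+04·0.00671/773 = 0.1633.

(a) f₀ = 2994 Hz  (b) Q = 0.1633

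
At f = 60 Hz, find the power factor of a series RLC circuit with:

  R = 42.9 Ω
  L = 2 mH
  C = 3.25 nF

Step 1 — Angular frequency: ω = 2π·f = 2π·60 = 377 rad/s.
Step 2 — Component impedances:
  R: Z = R = 42.9 Ω
  L: Z = jωL = j·377·0.002 = 0 + j0.754 Ω
  C: Z = 1/(jωC) = -j/(ω·C) = 0 - j8.162e+05 Ω
Step 3 — Series combination: Z_total = R + L + C = 42.9 - j8.162e+05 Ω = 8.162e+05∠-90.0° Ω.
Step 4 — Power factor: PF = cos(φ) = Re(Z)/|Z| = 42.9/8.162e+05 = 5.256e-05.
Step 5 — Type: Im(Z) = -8.162e+05 ⇒ leading (phase φ = -90.0°).

PF = 5.256e-05 (leading, φ = -90.0°)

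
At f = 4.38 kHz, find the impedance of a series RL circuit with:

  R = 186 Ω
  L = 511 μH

Step 1 — Angular frequency: ω = 2π·f = 2π·4380 = 2.752e+04 rad/s.
Step 2 — Component impedances:
  R: Z = R = 186 Ω
  L: Z = jωL = j·2.752e+04·0.000511 = 0 + j14.06 Ω
Step 3 — Series combination: Z_total = R + L = 186 + j14.06 Ω = 186.5∠4.3° Ω.

Z = 186 + j14.06 Ω = 186.5∠4.3° Ω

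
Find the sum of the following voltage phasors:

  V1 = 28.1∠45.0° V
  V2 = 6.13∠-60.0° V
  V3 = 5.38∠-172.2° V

Step 1 — Convert each phasor to rectangular form:
  V1 = 28.1·(cos(45.0°) + j·sin(45.0°)) = 19.87 + j19.87 V
  V2 = 6.13·(cos(-60.0°) + j·sin(-60.0°)) = 3.065 - j5.309 V
  V3 = 5.38·(cos(-172.2°) + j·sin(-172.2°)) = -5.33 - j0.7301 V
Step 2 — Sum components: V_total = 17.6 + j13.83 V.
Step 3 — Convert to polar: |V_total| = 22.39 V, ∠V_total = 38.2°.

V_total = 22.39∠38.2° V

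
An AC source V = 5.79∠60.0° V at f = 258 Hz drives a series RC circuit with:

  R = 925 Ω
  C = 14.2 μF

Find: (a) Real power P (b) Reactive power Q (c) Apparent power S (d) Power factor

Step 1 — Angular frequency: ω = 2π·f = 2π·258 = 1621 rad/s.
Step 2 — Component impedances:
  R: Z = R = 925 Ω
  C: Z = 1/(jωC) = -j/(ω·C) = 0 - j43.44 Ω
Step 3 — Series combination: Z_total = R + C = 925 - j43.44 Ω = 926∠-2.7° Ω.
Step 4 — Source phasor: V = 5.79∠60.0° V = 2.895 + j5.014 V.
Step 5 — Current: I = V / Z = 0.002869 + j0.005556 A = 0.006253∠62.7° A.
Step 6 — Complex power: S = V·I* = 0.03616 - j0.001698 VA.
Step 7 — Real power: P = Re(S) = 0.03616 W.
Step 8 — Reactive power: Q = Im(S) = -0.001698 VAR.
Step 9 — Apparent power: |S| = 0.0362 VA.
Step 10 — Power factor: PF = P/|S| = 0.9989 (leading).

(a) P = 0.03616 W  (b) Q = -0.001698 VAR  (c) S = 0.0362 VA  (d) PF = 0.9989 (leading)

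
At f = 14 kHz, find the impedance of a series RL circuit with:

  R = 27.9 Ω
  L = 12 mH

Step 1 — Angular frequency: ω = 2π·f = 2π·1.4e+04 = 8.796e+04 rad/s.
Step 2 — Component impedances:
  R: Z = R = 27.9 Ω
  L: Z = jωL = j·8.796e+04·0.012 = 0 + j1056 Ω
Step 3 — Series combination: Z_total = R + L = 27.9 + j1056 Ω = 1056∠88.5° Ω.

Z = 27.9 + j1056 Ω = 1056∠88.5° Ω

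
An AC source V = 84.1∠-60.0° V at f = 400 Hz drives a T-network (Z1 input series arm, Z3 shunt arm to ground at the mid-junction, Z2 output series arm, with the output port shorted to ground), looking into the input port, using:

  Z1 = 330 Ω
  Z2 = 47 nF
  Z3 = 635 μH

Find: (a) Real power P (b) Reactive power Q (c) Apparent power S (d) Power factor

Step 1 — Angular frequency: ω = 2π·f = 2π·400 = 2513 rad/s.
Step 2 — Component impedances:
  Z1: Z = R = 330 Ω
  Z2: Z = 1/(jωC) = -j/(ω·C) = 0 - j8466 Ω
  Z3: Z = jωL = j·2513·0.000635 = 0 + j1.596 Ω
Step 3 — With the output port shorted to ground, the output series arm Z2 runs from the junction to ground; the shunt arm Z3 also runs from the junction to ground. They appear in parallel: Z3 || Z2 = 0 + j1.596 Ω.
Step 4 — Series with input arm Z1: Z_in = Z1 + (Z3 || Z2) = 330 + j1.596 Ω = 330∠0.3° Ω.
Step 5 — Source phasor: V = 84.1∠-60.0° V = 42.05 - j72.83 V.
Step 6 — Current: I = V / Z = 0.1264 - j0.2213 A = 0.2548∠-60.3° A.
Step 7 — Complex power: S = V·I* = 21.43 + j0.1037 VA.
Step 8 — Real power: P = Re(S) = 21.43 W.
Step 9 — Reactive power: Q = Im(S) = 0.1037 VAR.
Step 10 — Apparent power: |S| = 21.43 VA.
Step 11 — Power factor: PF = P/|S| = 1 (lagging).

(a) P = 21.43 W  (b) Q = 0.1037 VAR  (c) S = 21.43 VA  (d) PF = 1 (lagging)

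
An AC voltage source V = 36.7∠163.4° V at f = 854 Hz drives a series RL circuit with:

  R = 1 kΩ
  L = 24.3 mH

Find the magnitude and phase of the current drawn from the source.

Step 1 — Angular frequency: ω = 2π·f = 2π·854 = 5366 rad/s.
Step 2 — Component impedances:
  R: Z = R = 1000 Ω
  L: Z = jωL = j·5366·0.0243 = 0 + j130.4 Ω
Step 3 — Series combination: Z_total = R + L = 1000 + j130.4 Ω = 1008∠7.4° Ω.
Step 4 — Source phasor: V = 36.7∠163.4° V = -35.17 + j10.48 V.
Step 5 — Ohm's law: I = V / Z_total = (-35.17 + j10.48) / (1000 + j130.4) = -0.03324 + j0.01482 A.
Step 6 — Convert to polar: |I| = 0.03639 A, ∠I = 156.0°.

I = 0.03639∠156.0° A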